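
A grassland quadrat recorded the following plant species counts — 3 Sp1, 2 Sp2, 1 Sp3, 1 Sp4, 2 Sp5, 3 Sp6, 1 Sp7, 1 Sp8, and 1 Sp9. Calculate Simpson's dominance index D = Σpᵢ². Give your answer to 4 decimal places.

Total N = 3+2+1+1+2+3+1+1+1 = 15, so the proportions are 0.2, 0.133333, 0.066667, 0.066667, 0.133333, 0.2, 0.066667, 0.066667, 0.066667 (working shown to 6 dp, full precision carried).
D = 0.2² + 0.133333² + 0.066667² + 0.066667² + 0.133333² + 0.2² + 0.066667² + 0.066667² + 0.066667² = 0.040000 + 0.017778 + 0.004444 + 0.004444 + 0.017778 + 0.040000 + 0.004444 + 0.004444 + 0.004444 = 0.137778.
To 4 decimal places, D = 0.1378.

0.1378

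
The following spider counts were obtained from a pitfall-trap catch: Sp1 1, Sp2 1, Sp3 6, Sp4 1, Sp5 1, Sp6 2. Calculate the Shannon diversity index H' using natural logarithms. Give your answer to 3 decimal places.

Total N = 1+1+6+1+1+2 = 12, so the proportions are 0.08333, 0.08333, 0.5, 0.08333, 0.08333, 0.16667 (working shown to 5 dp, full precision carried).
Each pᵢ ln pᵢ term: 0.08333×(-2.48491)=-0.20708, 0.08333×(-2.48491)=-0.20708, 0.5×(-0.69315)=-0.34657, 0.08333×(-2.48491)=-0.20708, 0.08333×(-2.48491)=-0.20708, 0.16667×(-1.79176)=-0.29863.
Sum = -1.47350, so H' = 1.474.

1.474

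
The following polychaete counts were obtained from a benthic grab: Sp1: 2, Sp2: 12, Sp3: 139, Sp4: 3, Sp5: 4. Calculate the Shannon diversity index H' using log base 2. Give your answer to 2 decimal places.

0.78

Total N = 2+12+139+3+4 = 160, so the proportions are 0.0125, 0.075, 0.8688, 0.0187, 0.025 (working shown to 4 dp, full precision carried).
Each pᵢ log₂ pᵢ term: 0.0125×(-6.3219)=-0.0790, 0.075×(-3.7370)=-0.2803, 0.8688×(-0.2030)=-0.1763, 0.0187×(-5.7370)=-0.1076, 0.025×(-5.3219)=-0.1330.
Sum = -0.7763, so H' = 0.78.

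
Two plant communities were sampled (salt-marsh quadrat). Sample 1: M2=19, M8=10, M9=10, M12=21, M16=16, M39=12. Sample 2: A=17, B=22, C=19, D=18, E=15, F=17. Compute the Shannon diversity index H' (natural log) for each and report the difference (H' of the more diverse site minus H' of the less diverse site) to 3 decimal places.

Sample 1: N=88, proportions 0.21591, 0.11364, 0.11364, 0.23864, 0.18182, 0.13636, giving H' = 1.74880 (working shown to 5 dp, full precision carried).
Sample 2: N=108, proportions 0.15741, 0.2037, 0.17593, 0.16667, 0.13889, 0.15741, giving H' = 1.78469.
Difference = |1.74880 − 1.78469| = 0.03589, i.e. 0.036 to 3 decimal places.

0.036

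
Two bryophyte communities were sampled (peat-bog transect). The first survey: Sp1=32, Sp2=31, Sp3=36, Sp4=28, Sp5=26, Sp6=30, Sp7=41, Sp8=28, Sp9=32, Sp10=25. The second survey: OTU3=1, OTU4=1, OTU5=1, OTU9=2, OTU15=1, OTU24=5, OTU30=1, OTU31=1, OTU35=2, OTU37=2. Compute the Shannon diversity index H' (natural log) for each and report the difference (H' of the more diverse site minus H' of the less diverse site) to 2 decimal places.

0.18

The first survey: N=309, proportions 0.1036, 0.1003, 0.1165, 0.0906, 0.0841, 0.0971, 0.1327, 0.0906, 0.1036, 0.0809, giving H' = 2.2921 (working shown to 4 dp, full precision carried).
The second survey: N=17, proportions 0.0588, 0.0588, 0.0588, 0.1176, 0.0588, 0.2941, 0.0588, 0.0588, 0.1176, 0.1176, giving H' = 2.1152.
Difference = |2.2921 − 2.1152| = 0.1769, i.e. 0.18 to 2 decimal places.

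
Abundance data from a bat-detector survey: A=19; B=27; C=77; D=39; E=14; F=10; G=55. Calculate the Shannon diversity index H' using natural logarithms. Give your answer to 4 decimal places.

1.7393

Total N = 19+27+77+39+14+10+55 = 241, so the proportions are 0.078838, 0.112033, 0.319502, 0.161826, 0.058091, 0.041494, 0.228216 (working shown to 6 dp, full precision carried).
Each pᵢ ln pᵢ term: 0.078838×(-2.540358)=-0.200277, 0.112033×(-2.188960)=-0.245236, 0.319502×(-1.140992)=-0.364549, 0.161826×(-1.821235)=-0.294723, 0.058091×(-2.845740)=-0.165313, 0.041494×(-3.182212)=-0.132042, 0.228216×(-1.477464)=-0.337181.
Sum = -1.739320, so H' = 1.7393.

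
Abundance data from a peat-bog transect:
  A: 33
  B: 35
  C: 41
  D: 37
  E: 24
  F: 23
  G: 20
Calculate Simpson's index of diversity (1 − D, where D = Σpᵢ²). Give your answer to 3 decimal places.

0.849

Total N = 33+35+41+37+24+23+20 = 213, so the proportions are 0.15493, 0.16432, 0.19249, 0.17371, 0.11268, 0.10798, 0.0939 (working shown to 5 dp, full precision carried).
D = 0.15493² + 0.16432² + 0.19249² + 0.17371² + 0.11268² + 0.10798² + 0.0939² = 0.02400 + 0.02700 + 0.03705 + 0.03017 + 0.01270 + 0.01166 + 0.00882 = 0.15140.
So 1 − D = 0.84860, i.e. 0.849 to 3 decimal places.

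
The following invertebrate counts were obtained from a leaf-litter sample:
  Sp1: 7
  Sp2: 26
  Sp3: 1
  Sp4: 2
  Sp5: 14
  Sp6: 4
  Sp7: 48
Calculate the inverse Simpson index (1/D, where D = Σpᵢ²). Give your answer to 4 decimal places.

3.2052

Total N = 7+26+1+2+14+4+48 = 102, so the proportions are 0.06862745, 0.25490196, 0.00980392, 0.01960784, 0.1372549, 0.03921569, 0.47058824 (working shown to 8 dp, full precision carried).
D = 0.06862745² + 0.25490196² + 0.00980392² + 0.01960784² + 0.1372549² + 0.03921569² + 0.47058824² = 0.00470973 + 0.06497501 + 0.00009612 + 0.00038447 + 0.01883891 + 0.00153787 + 0.22145329 = 0.31199539.
So 1/D = 3.205176, i.e. 3.2052 to 4 decimal places.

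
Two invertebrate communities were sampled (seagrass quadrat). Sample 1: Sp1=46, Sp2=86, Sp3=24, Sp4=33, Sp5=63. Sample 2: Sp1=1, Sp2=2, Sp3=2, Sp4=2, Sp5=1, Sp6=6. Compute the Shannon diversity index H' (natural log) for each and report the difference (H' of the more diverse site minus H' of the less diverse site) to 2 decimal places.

0.06

Sample 1: N=252, proportions 0.1825, 0.3413, 0.0952, 0.131, 0.25, giving H' = 1.5141 (working shown to 4 dp, full precision carried).
Sample 2: N=14, proportions 0.0714, 0.1429, 0.1429, 0.1429, 0.0714, 0.4286, giving H' = 1.5741.
Difference = |1.5141 − 1.5741| = 0.0600, i.e. 0.06 to 2 decimal places.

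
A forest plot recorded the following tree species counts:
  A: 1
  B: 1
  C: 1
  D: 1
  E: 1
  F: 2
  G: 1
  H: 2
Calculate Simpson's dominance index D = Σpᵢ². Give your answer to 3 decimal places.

Total N = 1+1+1+1+1+2+1+2 = 10, so the proportions are 0.1, 0.1, 0.1, 0.1, 0.1, 0.2, 0.1, 0.2 (working shown to 5 dp, full precision carried).
D = 0.1² + 0.1² + 0.1² + 0.1² + 0.1² + 0.2² + 0.1² + 0.2² = 0.01000 + 0.01000 + 0.01000 + 0.01000 + 0.01000 + 0.04000 + 0.01000 + 0.04000 = 0.14000.
To 3 decimal places, D = 0.140.

0.140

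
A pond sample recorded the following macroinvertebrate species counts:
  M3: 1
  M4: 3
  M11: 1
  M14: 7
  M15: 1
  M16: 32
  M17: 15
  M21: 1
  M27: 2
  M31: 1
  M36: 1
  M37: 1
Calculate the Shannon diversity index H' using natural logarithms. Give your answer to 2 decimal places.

Total N = 1+3+1+7+1+32+15+1+2+1+1+1 = 66, so the proportions are 0.0152, 0.0455, 0.0152, 0.1061, 0.0152, 0.4848, 0.2273, 0.0152, 0.0303, 0.0152, 0.0152, 0.0152 (working shown to 4 dp, full precision carried).
Each pᵢ ln pᵢ term: 0.0152×(-4.1897)=-0.0635, 0.0455×(-3.0910)=-0.1405, 0.0152×(-4.1897)=-0.0635, 0.1061×(-2.2437)=-0.2380, 0.0152×(-4.1897)=-0.0635, 0.4848×(-0.7239)=-0.3510, 0.2273×(-1.4816)=-0.3367, 0.0152×(-4.1897)=-0.0635, 0.0303×(-3.4965)=-0.1060, 0.0152×(-4.1897)=-0.0635, 0.0152×(-4.1897)=-0.0635, 0.0152×(-4.1897)=-0.0635.
Sum = -1.6165, so H' = 1.62.

1.62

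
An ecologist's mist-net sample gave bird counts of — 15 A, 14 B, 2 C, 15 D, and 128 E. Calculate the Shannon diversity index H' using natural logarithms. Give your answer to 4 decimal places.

Total N = 15+14+2+15+128 = 174, so the proportions are 0.086207, 0.08046, 0.011494, 0.086207, 0.735632 (working shown to 6 dp, full precision carried).
Each pᵢ ln pᵢ term: 0.086207×(-2.451005)=-0.211294, 0.08046×(-2.519998)=-0.202758, 0.011494×(-4.465908)=-0.051332, 0.086207×(-2.451005)=-0.211294, 0.735632×(-0.307025)=-0.225857.
Sum = -0.902535, so H' = 0.9025.

0.9025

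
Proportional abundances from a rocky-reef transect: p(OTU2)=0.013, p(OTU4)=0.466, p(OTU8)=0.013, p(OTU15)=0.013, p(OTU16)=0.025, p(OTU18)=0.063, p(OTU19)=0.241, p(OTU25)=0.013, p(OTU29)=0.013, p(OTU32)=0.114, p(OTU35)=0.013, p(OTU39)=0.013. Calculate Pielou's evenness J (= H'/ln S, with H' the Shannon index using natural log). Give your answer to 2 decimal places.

0.65

H' = −Σ pᵢ ln pᵢ = −((-0.0565) + (-0.3558) + (-0.0565) + (-0.0565) + (-0.0922) + (-0.1742) + (-0.3429) + (-0.0565) + (-0.0565) + (-0.2476) + (-0.0565) + (-0.0565)) = 1.6079 (working shown to 4 dp, full precision carried).
With S = 12 species, ln S = 2.4849, so J = 1.6079/2.4849 = 0.6471, i.e. 0.65 to 2 decimal places.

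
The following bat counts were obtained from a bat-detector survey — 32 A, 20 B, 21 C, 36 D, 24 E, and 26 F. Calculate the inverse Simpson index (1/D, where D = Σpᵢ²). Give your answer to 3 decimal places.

5.729

Total N = 32+20+21+36+24+26 = 159, so the proportions are 0.2012579, 0.1257862, 0.1320755, 0.2264151, 0.1509434, 0.163522 (working shown to 7 dp, full precision carried).
D = 0.2012579² + 0.1257862² + 0.1320755² + 0.2264151² + 0.1509434² + 0.163522² = 0.0405047 + 0.0158222 + 0.0174439 + 0.0512638 + 0.0227839 + 0.0267394 = 0.1745580.
So 1/D = 5.72876, i.e. 5.729 to 3 decimal places.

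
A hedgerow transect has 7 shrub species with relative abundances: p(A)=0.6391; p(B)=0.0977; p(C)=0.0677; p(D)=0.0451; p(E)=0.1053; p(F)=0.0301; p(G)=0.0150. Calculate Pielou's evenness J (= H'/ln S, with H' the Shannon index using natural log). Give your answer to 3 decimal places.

0.638

H' = −Σ pᵢ ln pᵢ = −((-0.28612) + (-0.22724) + (-0.18229) + (-0.13976) + (-0.23702) + (-0.10545) + (-0.06300)) = 1.24088 (working shown to 5 dp, full precision carried).
With S = 7 species, ln S = 1.94591, so J = 1.24088/1.94591 = 0.63768, i.e. 0.638 to 3 decimal places.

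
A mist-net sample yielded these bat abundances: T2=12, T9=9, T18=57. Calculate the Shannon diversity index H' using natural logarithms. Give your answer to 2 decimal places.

Total N = 12+9+57 = 78, so the proportions are 0.1538, 0.1154, 0.7308 (working shown to 4 dp, full precision carried).
Each pᵢ ln pᵢ term: 0.1538×(-1.8718)=-0.2880, 0.1154×(-2.1595)=-0.2492, 0.7308×(-0.3137)=-0.2292.
Sum = -0.7664, so H' = 0.77.

0.77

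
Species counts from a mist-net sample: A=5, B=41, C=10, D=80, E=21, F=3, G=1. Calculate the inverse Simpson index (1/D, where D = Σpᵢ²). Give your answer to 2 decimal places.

Total N = 5+41+10+80+21+3+1 = 161, so the proportions are 0.03106, 0.25466, 0.06211, 0.49689, 0.13043, 0.01863, 0.00621 (working shown to 5 dp, full precision carried).
D = 0.03106² + 0.25466² + 0.06211² + 0.49689² + 0.13043² + 0.01863² + 0.00621² = 0.00096 + 0.06485 + 0.00386 + 0.24690 + 0.01701 + 0.00035 + 0.00004 = 0.33398.
So 1/D = 2.9942, i.e. 2.99 to 2 decimal places.

2.99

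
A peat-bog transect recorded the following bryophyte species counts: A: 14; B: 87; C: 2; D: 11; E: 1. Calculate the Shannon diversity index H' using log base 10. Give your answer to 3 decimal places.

Total N = 14+87+2+11+1 = 115, so the proportions are 0.12174, 0.75652, 0.01739, 0.09565, 0.0087 (working shown to 5 dp, full precision carried).
Each pᵢ log₁₀ pᵢ term: 0.12174×(-0.91457)=-0.11134, 0.75652×(-0.12118)=-0.09167, 0.01739×(-1.75967)=-0.03060, 0.09565×(-1.01931)=-0.09750, 0.0087×(-2.06070)=-0.01792.
Sum = -0.34903, so H' = 0.349.

0.349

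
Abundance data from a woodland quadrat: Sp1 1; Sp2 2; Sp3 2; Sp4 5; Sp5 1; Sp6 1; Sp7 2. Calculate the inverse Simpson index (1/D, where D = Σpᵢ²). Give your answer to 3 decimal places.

Total N = 1+2+2+5+1+1+2 = 14, so the proportions are 0.0714286, 0.1428571, 0.1428571, 0.3571429, 0.0714286, 0.0714286, 0.1428571 (working shown to 7 dp, full precision carried).
D = 0.0714286² + 0.1428571² + 0.1428571² + 0.3571429² + 0.0714286² + 0.0714286² + 0.1428571² = 0.0051020 + 0.0204082 + 0.0204082 + 0.1275510 + 0.0051020 + 0.0051020 + 0.0204082 = 0.2040816.
So 1/D = 4.90000, i.e. 4.900 to 3 decimal places.

4.900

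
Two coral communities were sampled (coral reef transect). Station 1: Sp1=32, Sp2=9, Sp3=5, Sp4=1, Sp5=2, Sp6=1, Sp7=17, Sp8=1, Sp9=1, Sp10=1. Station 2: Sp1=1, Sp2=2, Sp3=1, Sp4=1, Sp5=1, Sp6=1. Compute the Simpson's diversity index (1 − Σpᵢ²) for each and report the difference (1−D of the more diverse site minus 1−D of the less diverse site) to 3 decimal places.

0.108

Station 1: N=70, proportions 0.45714, 0.12857, 0.07143, 0.01429, 0.02857, 0.01429, 0.24286, 0.01429, 0.01429, 0.01429, giving 1−D = 0.70857 (working shown to 5 dp, full precision carried).
Station 2: N=7, proportions 0.14286, 0.28571, 0.14286, 0.14286, 0.14286, 0.14286, giving 1−D = 0.81633.
Difference = |0.70857 − 0.81633| = 0.10776, i.e. 0.108 to 3 decimal places.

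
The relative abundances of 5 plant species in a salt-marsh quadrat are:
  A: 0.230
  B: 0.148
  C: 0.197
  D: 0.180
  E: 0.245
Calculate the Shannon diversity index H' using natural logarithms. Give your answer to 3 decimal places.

Each pᵢ ln pᵢ term (working shown to 5 dp, full precision carried): 0.23×(-1.46968)=-0.33803, 0.148×(-1.91054)=-0.28276, 0.197×(-1.62455)=-0.32004, 0.18×(-1.71480)=-0.30866, 0.245×(-1.40650)=-0.34459.
Sum = -1.59408, so H' = 1.594.

1.594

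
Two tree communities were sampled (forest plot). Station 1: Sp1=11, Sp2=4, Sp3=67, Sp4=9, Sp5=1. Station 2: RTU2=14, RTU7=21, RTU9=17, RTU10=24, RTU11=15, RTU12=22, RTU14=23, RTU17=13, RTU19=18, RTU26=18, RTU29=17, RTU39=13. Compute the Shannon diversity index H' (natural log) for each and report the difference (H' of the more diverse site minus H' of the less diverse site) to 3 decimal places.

Station 1: N=92, proportions 0.11957, 0.04348, 0.72826, 0.09783, 0.01087, giving H' = 0.89775 (working shown to 5 dp, full precision carried).
Station 2: N=215, proportions 0.06512, 0.09767, 0.07907, 0.11163, 0.06977, 0.10233, 0.10698, 0.06047, 0.08372, 0.08372, 0.07907, 0.06047, giving H' = 2.46382.
Difference = |0.89775 − 2.46382| = 1.56607, i.e. 1.566 to 3 decimal places.

1.566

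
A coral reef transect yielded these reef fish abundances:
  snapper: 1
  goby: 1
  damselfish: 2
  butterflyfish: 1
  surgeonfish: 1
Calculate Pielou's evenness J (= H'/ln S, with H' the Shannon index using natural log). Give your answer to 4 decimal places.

0.9697

Total N = 1+1+2+1+1 = 6, so the proportions are 0.166667, 0.166667, 0.333333, 0.166667, 0.166667 (working shown to 6 dp, full precision carried).
H' = −Σ pᵢ ln pᵢ = −((-0.298627) + (-0.298627) + (-0.366204) + (-0.298627) + (-0.298627)) = 1.560710.
With S = 5 species, ln S = 1.609438, so J = 1.560710/1.609438 = 0.969724, i.e. 0.9697 to 4 decimal places.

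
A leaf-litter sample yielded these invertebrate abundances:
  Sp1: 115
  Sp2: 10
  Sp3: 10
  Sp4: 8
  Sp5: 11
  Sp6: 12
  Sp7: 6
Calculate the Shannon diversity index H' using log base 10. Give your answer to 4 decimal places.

0.5304

Total N = 115+10+10+8+11+12+6 = 172, so the proportions are 0.668605, 0.05814, 0.05814, 0.046512, 0.063953, 0.069767, 0.034884 (working shown to 6 dp, full precision carried).
Each pᵢ log₁₀ pᵢ term: 0.668605×(-0.174831)=-0.116893, 0.05814×(-1.235528)=-0.071833, 0.05814×(-1.235528)=-0.071833, 0.046512×(-1.332438)=-0.061974, 0.063953×(-1.194136)=-0.076369, 0.069767×(-1.156347)=-0.080675, 0.034884×(-1.457377)=-0.050839.
Sum = -0.530416, so H' = 0.5304.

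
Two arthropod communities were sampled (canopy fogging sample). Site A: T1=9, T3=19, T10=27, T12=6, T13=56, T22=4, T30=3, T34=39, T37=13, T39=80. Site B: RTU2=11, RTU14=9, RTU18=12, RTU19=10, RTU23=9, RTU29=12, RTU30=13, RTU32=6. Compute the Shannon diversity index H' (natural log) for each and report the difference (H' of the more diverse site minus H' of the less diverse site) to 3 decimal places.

0.170

Site A: N=256, proportions 0.03516, 0.07422, 0.10547, 0.02344, 0.21875, 0.01562, 0.01172, 0.15234, 0.05078, 0.3125, giving H' = 1.88696 (working shown to 5 dp, full precision carried).
Site B: N=82, proportions 0.13415, 0.10976, 0.14634, 0.12195, 0.10976, 0.14634, 0.15854, 0.07317, giving H' = 2.05690.
Difference = |1.88696 − 2.05690| = 0.16994, i.e. 0.170 to 3 decimal places.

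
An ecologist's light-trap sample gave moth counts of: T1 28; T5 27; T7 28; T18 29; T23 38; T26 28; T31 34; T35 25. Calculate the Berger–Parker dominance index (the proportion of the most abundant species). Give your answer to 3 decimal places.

0.160

Total N = 28+27+28+29+38+28+34+25 = 237, so the proportions are 0.11814, 0.11392, 0.11814, 0.12236, 0.16034, 0.11814, 0.14346, 0.10549 (working shown to 5 dp, full precision carried).
The largest proportion is 0.16034, i.e. d = 0.160 to 3 decimal places.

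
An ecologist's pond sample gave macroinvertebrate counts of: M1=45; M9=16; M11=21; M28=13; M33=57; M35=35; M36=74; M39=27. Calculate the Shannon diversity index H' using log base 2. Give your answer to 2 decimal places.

Total N = 45+16+21+13+57+35+74+27 = 288, so the proportions are 0.1562, 0.0556, 0.0729, 0.0451, 0.1979, 0.1215, 0.2569, 0.0938 (working shown to 4 dp, full precision carried).
Each pᵢ log₂ pᵢ term: 0.1562×(-2.6781)=-0.4184, 0.0556×(-4.1699)=-0.2317, 0.0729×(-3.7776)=-0.2755, 0.0451×(-4.4695)=-0.2017, 0.1979×(-2.3370)=-0.4625, 0.1215×(-3.0406)=-0.3695, 0.2569×(-1.9605)=-0.5037, 0.0938×(-3.4150)=-0.3202.
Sum = -2.7833, so H' = 2.78.

2.78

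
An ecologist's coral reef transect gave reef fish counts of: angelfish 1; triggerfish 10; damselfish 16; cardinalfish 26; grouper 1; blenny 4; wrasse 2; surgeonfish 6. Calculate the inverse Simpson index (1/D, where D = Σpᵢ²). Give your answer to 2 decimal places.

Total N = 1+10+16+26+1+4+2+6 = 66, so the proportions are 0.015152, 0.151515, 0.242424, 0.393939, 0.015152, 0.060606, 0.030303, 0.090909 (working shown to 6 dp, full precision carried).
D = 0.015152² + 0.151515² + 0.242424² + 0.393939² + 0.015152² + 0.060606² + 0.030303² + 0.090909² = 0.000230 + 0.022957 + 0.058770 + 0.155188 + 0.000230 + 0.003673 + 0.000918 + 0.008264 = 0.250230.
So 1/D = 3.9963, i.e. 4.00 to 2 decimal places.

4.00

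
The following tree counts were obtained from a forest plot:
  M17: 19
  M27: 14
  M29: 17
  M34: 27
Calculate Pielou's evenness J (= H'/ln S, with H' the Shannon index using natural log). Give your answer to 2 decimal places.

0.98

Total N = 19+14+17+27 = 77, so the proportions are 0.2468, 0.1818, 0.2208, 0.3506 (working shown to 4 dp, full precision carried).
H' = −Σ pᵢ ln pᵢ = −((-0.3453) + (-0.3100) + (-0.3335) + (-0.3675)) = 1.3562.
With S = 4 species, ln S = 1.3863, so J = 1.3562/1.3863 = 0.9783, i.e. 0.98 to 2 decimal places.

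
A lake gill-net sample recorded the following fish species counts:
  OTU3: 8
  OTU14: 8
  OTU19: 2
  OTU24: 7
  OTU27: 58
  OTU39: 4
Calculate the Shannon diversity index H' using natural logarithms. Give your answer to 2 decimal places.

Total N = 8+8+2+7+58+4 = 87, so the proportions are 0.092, 0.092, 0.023, 0.0805, 0.6667, 0.046 (working shown to 4 dp, full precision carried).
Each pᵢ ln pᵢ term: 0.092×(-2.3865)=-0.2194, 0.092×(-2.3865)=-0.2194, 0.023×(-3.7728)=-0.0867, 0.0805×(-2.5200)=-0.2028, 0.6667×(-0.4055)=-0.2703, 0.046×(-3.0796)=-0.1416.
Sum = -1.1403, so H' = 1.14.

1.14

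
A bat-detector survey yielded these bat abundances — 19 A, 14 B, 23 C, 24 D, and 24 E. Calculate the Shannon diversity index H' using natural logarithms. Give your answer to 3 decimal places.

1.591

Total N = 19+14+23+24+24 = 104, so the proportions are 0.18269, 0.13462, 0.22115, 0.23077, 0.23077 (working shown to 5 dp, full precision carried).
Each pᵢ ln pᵢ term: 0.18269×(-1.69995)=-0.31057, 0.13462×(-2.00533)=-0.26995, 0.22115×(-1.50890)=-0.33370, 0.23077×(-1.46634)=-0.33839, 0.23077×(-1.46634)=-0.33839.
Sum = -1.59099, so H' = 1.591.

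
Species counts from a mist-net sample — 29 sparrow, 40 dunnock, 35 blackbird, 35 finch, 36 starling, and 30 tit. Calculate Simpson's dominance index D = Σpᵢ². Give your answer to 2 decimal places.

Total N = 29+40+35+35+36+30 = 205, so the proportions are 0.1415, 0.1951, 0.1707, 0.1707, 0.1756, 0.1463 (working shown to 4 dp, full precision carried).
D = 0.1415² + 0.1951² + 0.1707² + 0.1707² + 0.1756² + 0.1463² = 0.0200 + 0.0381 + 0.0291 + 0.0291 + 0.0308 + 0.0214 = 0.1686.
To 2 decimal places, D = 0.17.

0.17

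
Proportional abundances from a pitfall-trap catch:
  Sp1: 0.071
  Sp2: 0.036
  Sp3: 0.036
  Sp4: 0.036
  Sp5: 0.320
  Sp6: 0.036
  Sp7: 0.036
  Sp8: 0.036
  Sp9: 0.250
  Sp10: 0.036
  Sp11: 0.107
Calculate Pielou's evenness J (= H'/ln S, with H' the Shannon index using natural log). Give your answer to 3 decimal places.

0.824

H' = −Σ pᵢ ln pᵢ = −((-0.18780) + (-0.11967) + (-0.11967) + (-0.11967) + (-0.36462) + (-0.11967) + (-0.11967) + (-0.11967) + (-0.34657) + (-0.11967) + (-0.23914)) = 1.97584 (working shown to 5 dp, full precision carried).
With S = 11 species, ln S = 2.39790, so J = 1.97584/2.39790 = 0.82399, i.e. 0.824 to 3 decimal places.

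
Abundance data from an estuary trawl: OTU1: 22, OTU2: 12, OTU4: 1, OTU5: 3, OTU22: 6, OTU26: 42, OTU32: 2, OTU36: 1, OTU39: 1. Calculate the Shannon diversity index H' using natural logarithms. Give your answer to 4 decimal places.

Total N = 22+12+1+3+6+42+2+1+1 = 90, so the proportions are 0.244444, 0.133333, 0.011111, 0.033333, 0.066667, 0.466667, 0.022222, 0.011111, 0.011111 (working shown to 6 dp, full precision carried).
Each pᵢ ln pᵢ term: 0.244444×(-1.408767)=-0.344365, 0.133333×(-2.014903)=-0.268654, 0.011111×(-4.499810)=-0.049998, 0.033333×(-3.401197)=-0.113373, 0.066667×(-2.708050)=-0.180537, 0.466667×(-0.762140)=-0.355665, 0.022222×(-3.806662)=-0.084592, 0.011111×(-4.499810)=-0.049998, 0.011111×(-4.499810)=-0.049998.
Sum = -1.497180, so H' = 1.4972.

1.4972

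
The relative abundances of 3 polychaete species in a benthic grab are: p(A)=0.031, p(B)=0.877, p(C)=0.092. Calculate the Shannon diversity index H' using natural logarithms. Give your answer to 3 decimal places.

Each pᵢ ln pᵢ term (working shown to 5 dp, full precision carried): 0.031×(-3.47377)=-0.10769, 0.877×(-0.13125)=-0.11510, 0.092×(-2.38597)=-0.21951.
Sum = -0.44230, so H' = 0.442.

0.442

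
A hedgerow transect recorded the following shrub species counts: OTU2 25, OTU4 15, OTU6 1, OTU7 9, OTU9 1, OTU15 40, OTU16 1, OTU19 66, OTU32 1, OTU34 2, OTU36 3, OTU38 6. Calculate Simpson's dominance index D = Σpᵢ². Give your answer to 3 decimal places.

0.240

Total N = 25+15+1+9+1+40+1+66+1+2+3+6 = 170, so the proportions are 0.14706, 0.08824, 0.00588, 0.05294, 0.00588, 0.23529, 0.00588, 0.38824, 0.00588, 0.01176, 0.01765, 0.03529 (working shown to 5 dp, full precision carried).
D = 0.14706² + 0.08824² + 0.00588² + 0.05294² + 0.00588² + 0.23529² + 0.00588² + 0.38824² + 0.00588² + 0.01176² + 0.01765² + 0.03529² = 0.02163 + 0.00779 + 0.00003 + 0.00280 + 0.00003 + 0.05536 + 0.00003 + 0.15073 + 0.00003 + 0.00014 + 0.00031 + 0.00125 = 0.24014.
To 3 decimal places, D = 0.240.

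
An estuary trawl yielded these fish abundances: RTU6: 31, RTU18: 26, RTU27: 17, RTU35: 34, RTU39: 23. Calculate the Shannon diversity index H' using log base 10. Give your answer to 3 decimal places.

0.687

Total N = 31+26+17+34+23 = 131, so the proportions are 0.23664, 0.19847, 0.12977, 0.25954, 0.17557 (working shown to 5 dp, full precision carried).
Each pᵢ log₁₀ pᵢ term: 0.23664×(-0.62591)=-0.14812, 0.19847×(-0.70230)=-0.13939, 0.12977×(-0.88682)=-0.11508, 0.25954×(-0.58579)=-0.15204, 0.17557×(-0.75554)=-0.13265.
Sum = -0.68728, so H' = 0.687.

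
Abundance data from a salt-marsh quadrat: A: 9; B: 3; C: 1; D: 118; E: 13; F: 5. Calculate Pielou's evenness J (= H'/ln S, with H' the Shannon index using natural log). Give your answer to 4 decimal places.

0.4427

Total N = 9+3+1+118+13+5 = 149, so the proportions are 0.060403, 0.020134, 0.006711, 0.791946, 0.087248, 0.033557 (working shown to 6 dp, full precision carried).
H' = −Σ pᵢ ln pᵢ = −((-0.169534) + (-0.078631) + (-0.033584) + (-0.184731) + (-0.212798) + (-0.113910)) = 0.793187.
With S = 6 species, ln S = 1.791759, so J = 0.793187/1.791759 = 0.442686, i.e. 0.4427 to 4 decimal places.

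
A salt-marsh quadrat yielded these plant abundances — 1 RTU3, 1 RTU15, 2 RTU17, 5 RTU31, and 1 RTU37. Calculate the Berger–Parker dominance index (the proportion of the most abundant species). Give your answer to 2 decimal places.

0.50

Total N = 1+1+2+5+1 = 10, so the proportions are 0.1, 0.1, 0.2, 0.5, 0.1 (working shown to 4 dp, full precision carried).
The largest proportion is 0.5, i.e. d = 0.50 to 2 decimal places.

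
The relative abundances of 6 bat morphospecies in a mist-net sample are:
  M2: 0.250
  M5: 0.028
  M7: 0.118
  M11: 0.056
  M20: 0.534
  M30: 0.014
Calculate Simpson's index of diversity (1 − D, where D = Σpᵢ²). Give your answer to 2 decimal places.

0.63

D = 0.25² + 0.028² + 0.118² + 0.056² + 0.534² + 0.014² = 0.0625 + 0.0008 + 0.0139 + 0.0031 + 0.2852 + 0.0002 = 0.3657 (working shown to 4 dp, full precision carried).
So 1 − D = 0.6343, i.e. 0.63 to 2 decimal places.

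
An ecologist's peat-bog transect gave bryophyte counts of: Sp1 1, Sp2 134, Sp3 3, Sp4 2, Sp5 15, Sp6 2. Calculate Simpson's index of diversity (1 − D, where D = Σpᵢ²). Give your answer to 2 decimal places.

0.26

Total N = 1+134+3+2+15+2 = 157, so the proportions are 0.0064, 0.8535, 0.0191, 0.0127, 0.0955, 0.0127 (working shown to 4 dp, full precision carried).
D = 0.0064² + 0.8535² + 0.0191² + 0.0127² + 0.0955² + 0.0127² = 0.0000 + 0.7285 + 0.0004 + 0.0002 + 0.0091 + 0.0002 = 0.7383.
So 1 − D = 0.2617, i.e. 0.26 to 2 decimal places.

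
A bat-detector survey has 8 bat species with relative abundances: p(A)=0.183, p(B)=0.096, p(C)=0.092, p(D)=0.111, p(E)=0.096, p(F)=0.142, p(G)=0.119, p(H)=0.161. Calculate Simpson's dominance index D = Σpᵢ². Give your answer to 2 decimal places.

D = 0.183² + 0.096² + 0.092² + 0.111² + 0.096² + 0.142² + 0.119² + 0.161² = 0.0335 + 0.0092 + 0.0085 + 0.0123 + 0.0092 + 0.0202 + 0.0142 + 0.0259 = 0.1330 (working shown to 4 dp, full precision carried).
To 2 decimal places, D = 0.13.

0.13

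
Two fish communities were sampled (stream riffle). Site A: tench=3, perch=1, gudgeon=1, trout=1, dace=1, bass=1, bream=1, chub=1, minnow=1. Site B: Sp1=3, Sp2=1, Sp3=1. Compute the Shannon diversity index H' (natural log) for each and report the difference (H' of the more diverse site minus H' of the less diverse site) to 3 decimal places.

1.148

Site A: N=11, proportions 0.27273, 0.09091, 0.09091, 0.09091, 0.09091, 0.09091, 0.09091, 0.09091, 0.09091, giving H' = 2.09827 (working shown to 5 dp, full precision carried).
Site B: N=5, proportions 0.6, 0.2, 0.2, giving H' = 0.95027.
Difference = |2.09827 − 0.95027| = 1.14800, i.e. 1.148 to 3 decimal places.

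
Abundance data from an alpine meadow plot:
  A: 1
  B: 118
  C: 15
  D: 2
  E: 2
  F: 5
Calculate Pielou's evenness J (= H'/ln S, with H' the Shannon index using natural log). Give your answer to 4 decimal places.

Total N = 1+118+15+2+2+5 = 143, so the proportions are 0.006993, 0.825175, 0.104895, 0.013986, 0.013986, 0.034965 (working shown to 6 dp, full precision carried).
H' = −Σ pᵢ ln pᵢ = −((-0.034705) + (-0.158566) + (-0.236517) + (-0.059716) + (-0.059716) + (-0.117252)) = 0.666472.
With S = 6 species, ln S = 1.791759, so J = 0.666472/1.791759 = 0.371965, i.e. 0.3720 to 4 decimal places.

0.3720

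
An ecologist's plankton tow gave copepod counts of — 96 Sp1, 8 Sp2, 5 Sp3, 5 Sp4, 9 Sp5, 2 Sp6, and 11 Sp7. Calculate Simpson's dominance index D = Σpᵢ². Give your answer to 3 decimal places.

0.516

Total N = 96+8+5+5+9+2+11 = 136, so the proportions are 0.70588, 0.05882, 0.03676, 0.03676, 0.06618, 0.01471, 0.08088 (working shown to 5 dp, full precision carried).
D = 0.70588² + 0.05882² + 0.03676² + 0.03676² + 0.06618² + 0.01471² + 0.08088² = 0.49827 + 0.00346 + 0.00135 + 0.00135 + 0.00438 + 0.00022 + 0.00654 = 0.51557.
To 3 decimal places, D = 0.516.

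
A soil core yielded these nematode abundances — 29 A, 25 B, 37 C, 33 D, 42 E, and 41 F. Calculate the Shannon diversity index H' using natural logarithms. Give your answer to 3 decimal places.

Total N = 29+25+37+33+42+41 = 207, so the proportions are 0.1401, 0.12077, 0.17874, 0.15942, 0.2029, 0.19807 (working shown to 5 dp, full precision carried).
Each pᵢ ln pᵢ term: 0.1401×(-1.96542)=-0.27535, 0.12077×(-2.11384)=-0.25530, 0.17874×(-1.72180)=-0.30776, 0.15942×(-1.83621)=-0.29273, 0.2029×(-1.59505)=-0.32363, 0.19807×(-1.61915)=-0.32070.
Sum = -1.77547, so H' = 1.775.

1.775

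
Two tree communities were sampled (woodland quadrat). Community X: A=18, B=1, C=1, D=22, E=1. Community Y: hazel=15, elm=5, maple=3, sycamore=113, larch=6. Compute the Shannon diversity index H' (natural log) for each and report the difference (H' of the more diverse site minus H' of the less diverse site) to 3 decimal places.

0.218

Community X: N=43, proportions 0.4186, 0.02326, 0.02326, 0.51163, 0.02326, giving H' = 0.96981 (working shown to 5 dp, full precision carried).
Community Y: N=142, proportions 0.10563, 0.03521, 0.02113, 0.79577, 0.04225, giving H' = 0.75224.
Difference = |0.96981 − 0.75224| = 0.21757, i.e. 0.218 to 3 decimal places.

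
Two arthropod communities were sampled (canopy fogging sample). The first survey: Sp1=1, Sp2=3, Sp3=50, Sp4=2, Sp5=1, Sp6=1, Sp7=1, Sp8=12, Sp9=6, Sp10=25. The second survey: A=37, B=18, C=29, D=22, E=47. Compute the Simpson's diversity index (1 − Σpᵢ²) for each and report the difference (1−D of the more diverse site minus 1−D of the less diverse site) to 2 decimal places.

0.10

The first survey: N=102, proportions 0.0098, 0.0294, 0.4902, 0.0196, 0.0098, 0.0098, 0.0098, 0.1176, 0.0588, 0.2451, giving 1−D = 0.6807 (working shown to 4 dp, full precision carried).
The second survey: N=153, proportions 0.2418, 0.1176, 0.1895, 0.1438, 0.3072, giving 1−D = 0.7767.
Difference = |0.6807 − 0.7767| = 0.0960, i.e. 0.10 to 2 decimal places.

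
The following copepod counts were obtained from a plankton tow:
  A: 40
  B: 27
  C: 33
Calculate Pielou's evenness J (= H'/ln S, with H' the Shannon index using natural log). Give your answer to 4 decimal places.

Total N = 40+27+33 = 100, so the proportions are 0.4, 0.27, 0.33 (working shown to 6 dp, full precision carried).
H' = −Σ pᵢ ln pᵢ = −((-0.366516) + (-0.353520) + (-0.365859)) = 1.085895.
With S = 3 species, ln S = 1.098612, so J = 1.085895/1.098612 = 0.988424, i.e. 0.9884 to 4 decimal places.

0.9884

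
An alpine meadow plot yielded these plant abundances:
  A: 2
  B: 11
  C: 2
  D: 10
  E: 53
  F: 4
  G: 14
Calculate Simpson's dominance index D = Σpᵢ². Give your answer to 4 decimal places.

0.3526

Total N = 2+11+2+10+53+4+14 = 96, so the proportions are 0.020833, 0.114583, 0.020833, 0.104167, 0.552083, 0.041667, 0.145833 (working shown to 6 dp, full precision carried).
D = 0.020833² + 0.114583² + 0.020833² + 0.104167² + 0.552083² + 0.041667² + 0.145833² = 0.000434 + 0.013129 + 0.000434 + 0.010851 + 0.304796 + 0.001736 + 0.021267 = 0.352648.
To 4 decimal places, D = 0.3526.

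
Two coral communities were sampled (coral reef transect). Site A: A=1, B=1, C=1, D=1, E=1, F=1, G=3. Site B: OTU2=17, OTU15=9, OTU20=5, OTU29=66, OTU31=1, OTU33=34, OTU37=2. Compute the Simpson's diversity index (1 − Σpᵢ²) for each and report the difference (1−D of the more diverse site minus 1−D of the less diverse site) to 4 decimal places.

0.1441

Site A: N=9, proportions 0.111111, 0.111111, 0.111111, 0.111111, 0.111111, 0.111111, 0.333333, giving 1−D = 0.814815 (working shown to 6 dp, full precision carried).
Site B: N=134, proportions 0.126866, 0.067164, 0.037313, 0.492537, 0.007463, 0.253731, 0.014925, giving 1−D = 0.670751.
Difference = |0.814815 − 0.670751| = 0.144064, i.e. 0.1441 to 4 decimal places.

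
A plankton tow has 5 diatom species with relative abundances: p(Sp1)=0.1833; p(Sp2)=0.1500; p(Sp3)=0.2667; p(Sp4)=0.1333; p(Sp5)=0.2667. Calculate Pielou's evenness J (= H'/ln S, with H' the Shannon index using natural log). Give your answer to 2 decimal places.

0.97

H' = −Σ pᵢ ln pᵢ = −((-0.31099) + (-0.28457) + (-0.35248) + (-0.26862) + (-0.35248)) = 1.56914 (working shown to 5 dp, full precision carried).
With S = 5 species, ln S = 1.60944, so J = 1.56914/1.60944 = 0.97496, i.e. 0.97 to 2 decimal places.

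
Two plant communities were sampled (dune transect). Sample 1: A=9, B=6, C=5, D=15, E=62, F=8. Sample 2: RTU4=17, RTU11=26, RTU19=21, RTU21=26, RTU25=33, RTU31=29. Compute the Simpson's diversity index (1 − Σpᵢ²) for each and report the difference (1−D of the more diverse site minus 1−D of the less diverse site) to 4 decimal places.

Sample 1: N=105, proportions 0.0857143, 0.0571429, 0.047619, 0.1428571, 0.5904762, 0.0761905, giving 1−D = 0.6122449 (working shown to 7 dp, full precision carried).
Sample 2: N=152, proportions 0.1118421, 0.1710526, 0.1381579, 0.1710526, 0.2171053, 0.1907895, giving 1−D = 0.8263504.
Difference = |0.6122449 − 0.8263504| = 0.2141055, i.e. 0.2141 to 4 decimal places.

0.2141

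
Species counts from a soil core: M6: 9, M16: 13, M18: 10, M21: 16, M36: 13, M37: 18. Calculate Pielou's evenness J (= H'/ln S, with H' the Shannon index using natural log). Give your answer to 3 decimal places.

Total N = 9+13+10+16+13+18 = 79, so the proportions are 0.11392, 0.16456, 0.12658, 0.20253, 0.16456, 0.22785 (working shown to 5 dp, full precision carried).
H' = −Σ pᵢ ln pᵢ = −((-0.24747) + (-0.29694) + (-0.26163) + (-0.32341) + (-0.29694) + (-0.33700)) = 1.76340.
With S = 6 species, ln S = 1.79176, so J = 1.76340/1.79176 = 0.98417, i.e. 0.984 to 3 decimal places.

0.984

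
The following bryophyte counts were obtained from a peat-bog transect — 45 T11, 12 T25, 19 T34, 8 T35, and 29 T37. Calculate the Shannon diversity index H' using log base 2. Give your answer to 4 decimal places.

2.0791

Total N = 45+12+19+8+29 = 113, so the proportions are 0.39823, 0.106195, 0.168142, 0.070796, 0.256637 (working shown to 6 dp, full precision carried).
Each pᵢ log₂ pᵢ term: 0.39823×(-1.328326)=-0.528979, 0.106195×(-3.235216)=-0.343563, 0.168142×(-2.572251)=-0.432502, 0.070796×(-3.820179)=-0.270455, 0.256637×(-1.962198)=-0.503573.
Sum = -2.079073, so H' = 2.0791.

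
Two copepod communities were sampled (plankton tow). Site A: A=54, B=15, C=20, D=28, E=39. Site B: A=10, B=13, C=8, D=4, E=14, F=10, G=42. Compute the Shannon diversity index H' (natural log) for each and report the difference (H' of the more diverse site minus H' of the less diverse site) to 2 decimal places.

0.18

Site A: N=156, proportions 0.3462, 0.0962, 0.1282, 0.1795, 0.25, giving H' = 1.5106 (working shown to 4 dp, full precision carried).
Site B: N=101, proportions 0.099, 0.1287, 0.0792, 0.0396, 0.1386, 0.099, 0.4158, giving H' = 1.6893.
Difference = |1.5106 − 1.6893| = 0.1787, i.e. 0.18 to 2 decimal places.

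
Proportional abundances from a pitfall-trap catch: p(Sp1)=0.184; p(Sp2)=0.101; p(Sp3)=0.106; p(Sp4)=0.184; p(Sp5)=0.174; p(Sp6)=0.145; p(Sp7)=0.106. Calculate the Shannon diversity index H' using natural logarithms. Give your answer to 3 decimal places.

Each pᵢ ln pᵢ term (working shown to 5 dp, full precision carried): 0.184×(-1.69282)=-0.31148, 0.101×(-2.29263)=-0.23156, 0.106×(-2.24432)=-0.23790, 0.184×(-1.69282)=-0.31148, 0.174×(-1.74870)=-0.30427, 0.145×(-1.93102)=-0.28000, 0.106×(-2.24432)=-0.23790.
Sum = -1.91458, so H' = 1.915.

1.915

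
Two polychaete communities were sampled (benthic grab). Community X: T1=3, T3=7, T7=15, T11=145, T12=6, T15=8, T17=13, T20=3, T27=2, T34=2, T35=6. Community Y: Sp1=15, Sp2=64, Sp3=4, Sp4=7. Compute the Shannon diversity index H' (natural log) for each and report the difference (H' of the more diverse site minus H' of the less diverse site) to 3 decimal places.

Community X: N=210, proportions 0.01429, 0.03333, 0.07143, 0.69048, 0.02857, 0.0381, 0.0619, 0.01429, 0.00952, 0.00952, 0.02857, giving H' = 1.26752 (working shown to 5 dp, full precision carried).
Community Y: N=90, proportions 0.16667, 0.71111, 0.04444, 0.07778, giving H' = 0.87808.
Difference = |1.26752 − 0.87808| = 0.38944, i.e. 0.389 to 3 decimal places.

0.389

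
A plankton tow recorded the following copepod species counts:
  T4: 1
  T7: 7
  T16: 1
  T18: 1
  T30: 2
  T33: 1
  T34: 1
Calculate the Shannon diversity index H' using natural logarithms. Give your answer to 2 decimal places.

Total N = 1+7+1+1+2+1+1 = 14, so the proportions are 0.0714, 0.5, 0.0714, 0.0714, 0.1429, 0.0714, 0.0714 (working shown to 4 dp, full precision carried).
Each pᵢ ln pᵢ term: 0.0714×(-2.6391)=-0.1885, 0.5×(-0.6931)=-0.3466, 0.0714×(-2.6391)=-0.1885, 0.0714×(-2.6391)=-0.1885, 0.1429×(-1.9459)=-0.2780, 0.0714×(-2.6391)=-0.1885, 0.0714×(-2.6391)=-0.1885.
Sum = -1.5671, so H' = 1.57.

1.57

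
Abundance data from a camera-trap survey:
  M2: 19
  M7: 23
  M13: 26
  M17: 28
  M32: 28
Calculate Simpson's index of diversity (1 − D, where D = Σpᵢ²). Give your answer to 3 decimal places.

Total N = 19+23+26+28+28 = 124, so the proportions are 0.15323, 0.18548, 0.20968, 0.22581, 0.22581 (working shown to 5 dp, full precision carried).
D = 0.15323² + 0.18548² + 0.20968² + 0.22581² + 0.22581² = 0.02348 + 0.03440 + 0.04396 + 0.05099 + 0.05099 = 0.20382.
So 1 − D = 0.79618, i.e. 0.796 to 3 decimal places.

0.796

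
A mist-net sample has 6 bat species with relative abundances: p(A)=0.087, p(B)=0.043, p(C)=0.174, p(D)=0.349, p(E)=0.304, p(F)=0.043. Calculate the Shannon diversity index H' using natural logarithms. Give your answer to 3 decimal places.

Each pᵢ ln pᵢ term (working shown to 5 dp, full precision carried): 0.087×(-2.44185)=-0.21244, 0.043×(-3.14656)=-0.13530, 0.174×(-1.74870)=-0.30427, 0.349×(-1.05268)=-0.36739, 0.304×(-1.19073)=-0.36198, 0.043×(-3.14656)=-0.13530.
Sum = -1.51669, so H' = 1.517.

1.517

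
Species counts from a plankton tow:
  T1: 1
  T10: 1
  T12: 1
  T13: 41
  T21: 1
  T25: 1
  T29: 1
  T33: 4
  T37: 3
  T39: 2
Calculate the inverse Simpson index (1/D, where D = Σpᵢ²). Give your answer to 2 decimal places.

1.83

Total N = 1+1+1+41+1+1+1+4+3+2 = 56, so the proportions are 0.01786, 0.01786, 0.01786, 0.73214, 0.01786, 0.01786, 0.01786, 0.07143, 0.05357, 0.03571 (working shown to 5 dp, full precision carried).
D = 0.01786² + 0.01786² + 0.01786² + 0.73214² + 0.01786² + 0.01786² + 0.01786² + 0.07143² + 0.05357² + 0.03571² = 0.00032 + 0.00032 + 0.00032 + 0.53603 + 0.00032 + 0.00032 + 0.00032 + 0.00510 + 0.00287 + 0.00128 = 0.54719.
So 1/D = 1.8275, i.e. 1.83 to 2 decimal places.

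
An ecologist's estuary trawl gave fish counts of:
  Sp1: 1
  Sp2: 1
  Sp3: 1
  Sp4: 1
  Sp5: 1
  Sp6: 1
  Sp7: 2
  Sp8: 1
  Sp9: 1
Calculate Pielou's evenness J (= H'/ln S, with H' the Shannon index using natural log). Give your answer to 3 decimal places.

Total N = 1+1+1+1+1+1+2+1+1 = 10, so the proportions are 0.1, 0.1, 0.1, 0.1, 0.1, 0.1, 0.2, 0.1, 0.1 (working shown to 5 dp, full precision carried).
H' = −Σ pᵢ ln pᵢ = −((-0.23026) + (-0.23026) + (-0.23026) + (-0.23026) + (-0.23026) + (-0.23026) + (-0.32189) + (-0.23026) + (-0.23026)) = 2.16396.
With S = 9 species, ln S = 2.19722, so J = 2.16396/2.19722 = 0.98486, i.e. 0.985 to 3 decimal places.

0.985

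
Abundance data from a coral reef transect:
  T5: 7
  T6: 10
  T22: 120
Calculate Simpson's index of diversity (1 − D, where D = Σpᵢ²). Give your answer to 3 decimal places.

Total N = 7+10+120 = 137, so the proportions are 0.05109, 0.07299, 0.87591 (working shown to 5 dp, full precision carried).
D = 0.05109² + 0.07299² + 0.87591² = 0.00261 + 0.00533 + 0.76722 = 0.77516.
So 1 − D = 0.22484, i.e. 0.225 to 3 decimal places.

0.225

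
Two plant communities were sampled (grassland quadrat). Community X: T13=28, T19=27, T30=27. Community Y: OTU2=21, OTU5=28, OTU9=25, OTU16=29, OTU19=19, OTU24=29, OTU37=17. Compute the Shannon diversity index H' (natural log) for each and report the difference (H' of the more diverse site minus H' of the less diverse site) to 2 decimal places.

0.83

Community X: N=82, proportions 0.341463, 0.329268, 0.329268, giving H' = 1.098464 (working shown to 6 dp, full precision carried).
Community Y: N=168, proportions 0.125, 0.166667, 0.14881, 0.172619, 0.113095, 0.172619, 0.10119, giving H' = 1.926817.
Difference = |1.098464 − 1.926817| = 0.828353, i.e. 0.83 to 2 decimal places.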